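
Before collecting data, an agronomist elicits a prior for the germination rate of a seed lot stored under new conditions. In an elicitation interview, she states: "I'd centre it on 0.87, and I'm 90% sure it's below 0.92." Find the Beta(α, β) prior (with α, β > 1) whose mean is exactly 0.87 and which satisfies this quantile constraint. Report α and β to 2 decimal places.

With mean 0.87 fixed, write α = 0.87s, β = 0.13s where s = α+β.
Need P(θ < 0.92) = 0.9 under Beta(0.87s, 0.13s). Normal approximation: (q−m)/√(m(1−m)/s) ≈ z_{0.9} = 1.28, so s ≈ 0.87·0.13·(1.28)²/(0.92−0.87)² = 74.3.
At s = 74.3: P(θ<0.92) ≈ 0.915. Adjusting to match 0.9 gives s ≈ 65.69.
So α = 0.87·65.69 ≈ 57.15, β = 0.13·65.69 ≈ 8.54.

α ≈ 57.15, β ≈ 8.54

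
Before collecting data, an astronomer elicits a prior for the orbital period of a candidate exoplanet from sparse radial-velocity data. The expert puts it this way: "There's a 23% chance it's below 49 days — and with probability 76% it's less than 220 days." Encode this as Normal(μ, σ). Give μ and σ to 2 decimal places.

For Normal(μ,σ), the p-quantile is μ + z_p·σ. Here z_{0.23} = -0.7388, z_{0.76} = 0.7063.
So 49 = μ − 0.7388σ and 220 = μ + 0.7063σ.
Subtracting: σ = (220 − 49)/(0.7063 − (-0.7388)) = 118.33.
Then μ = 49 − (-0.7388)·118.33 = 136.43.

μ = 136.43, σ = 118.33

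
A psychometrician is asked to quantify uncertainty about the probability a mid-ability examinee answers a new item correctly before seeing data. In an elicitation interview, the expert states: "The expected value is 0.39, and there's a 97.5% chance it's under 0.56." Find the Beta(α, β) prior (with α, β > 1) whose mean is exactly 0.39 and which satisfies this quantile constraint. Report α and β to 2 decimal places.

With mean 0.39 fixed, write α = 0.39s, β = 0.61s where s = α+β.
Need P(θ < 0.56) = 0.975 under Beta(0.39s, 0.61s). Normal approximation: (q−m)/√(m(1−m)/s) ≈ z_{0.975} = 1.96, so s ≈ 0.39·0.61·(1.96)²/(0.56−0.39)² = 31.6.
At s = 31.6: P(θ<0.56) ≈ 0.973. Adjusting to match 0.975 gives s ≈ 32.64.
So α = 0.39·32.64 ≈ 12.73, β = 0.61·32.64 ≈ 19.91.

α ≈ 12.73, β ≈ 19.91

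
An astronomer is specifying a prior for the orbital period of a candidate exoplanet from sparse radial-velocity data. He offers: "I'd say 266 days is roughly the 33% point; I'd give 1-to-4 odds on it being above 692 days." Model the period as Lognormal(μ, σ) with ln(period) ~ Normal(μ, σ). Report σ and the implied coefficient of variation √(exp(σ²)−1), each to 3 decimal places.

σ ≈ 0.746, CV ≈ 0.863

If T ~ Lognormal(μ,σ) then ln T ~ Normal(μ,σ), so the p-quantile of ln T is μ + z_p·σ.
ln(266) = 5.583 and ln(692) = 6.54; z_{0.33} = -0.4399, z_{0.8} = 0.8416.
σ = (6.54 − 5.583)/(0.8416 − (-0.4399)) = 0.746.
μ = 5.583 − (-0.4399)·0.746 = 5.912.
CV = √(exp(σ²)−1) = √(exp(0.5566)−1) = 0.863.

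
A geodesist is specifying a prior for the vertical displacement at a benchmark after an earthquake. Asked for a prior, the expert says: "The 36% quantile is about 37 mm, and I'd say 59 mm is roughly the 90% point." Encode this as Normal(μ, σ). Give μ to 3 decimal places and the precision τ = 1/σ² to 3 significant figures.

μ = 41.809, τ = 0.00556

The p-quantile of Normal(μ,σ) is μ + z_p·σ, with z_{0.36} = -0.3585 and z_{0.9} = 1.282.
Eliminate σ: μ = (z₂·x₁ − z₁·x₂)/(z₂ − z₁) = (1.282·37 − (-0.3585)·59)/1.64 = 41.809.
Then σ = (x₂ − x₁)/(z₂ − z₁) = (59 − 37)/1.64 = 13.415.
Precision τ = 1/σ² = 1/13.41² = 0.00556.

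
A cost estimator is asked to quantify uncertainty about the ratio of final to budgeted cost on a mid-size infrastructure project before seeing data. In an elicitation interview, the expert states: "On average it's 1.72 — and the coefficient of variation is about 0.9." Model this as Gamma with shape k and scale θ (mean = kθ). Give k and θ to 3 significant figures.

For Gamma(k, scale θ): mean = kθ, variance = kθ², so CV = 1/√k.
CV = 0.9, hence k = 1/CV² = 1.23.
Then θ = mean/k = 1.72/1.23 = 1.39.

k ≈ 1.23, θ ≈ 1.39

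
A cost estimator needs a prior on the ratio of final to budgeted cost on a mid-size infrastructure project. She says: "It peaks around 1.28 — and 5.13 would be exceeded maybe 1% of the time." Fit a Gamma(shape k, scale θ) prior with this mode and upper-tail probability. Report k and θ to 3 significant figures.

k ≈ 3.17, θ ≈ 0.59

Gamma(k,θ) with k>1 has mode (k−1)θ, so θ = 1.28/(k−1).
Need P(X < 5.13) = 0.99 with θ tied to k this way. Start at k = 2, θ = 1.28: P(X<5.13) ≈ 0.909.
Too low — raise k to concentrate. Iterating converges to k ≈ 3.17.
Then θ = 1.28/(3.17−1) ≈ 0.59.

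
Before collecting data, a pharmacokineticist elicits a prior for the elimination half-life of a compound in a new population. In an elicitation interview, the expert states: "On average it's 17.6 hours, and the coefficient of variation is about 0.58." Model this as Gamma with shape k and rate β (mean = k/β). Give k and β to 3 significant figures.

k ≈ 2.97, β ≈ 0.169

For Gamma(k, rate β): mean = k/β, variance = k/β², so CV = 1/√k.
CV = 0.58, hence k = 1/CV² = 2.97.
Then β = k/mean = 2.97/17.6 = 0.169.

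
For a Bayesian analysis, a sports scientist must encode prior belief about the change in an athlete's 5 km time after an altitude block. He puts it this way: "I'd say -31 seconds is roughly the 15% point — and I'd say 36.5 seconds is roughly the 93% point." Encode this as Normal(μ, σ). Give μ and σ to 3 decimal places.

μ = -3.152, σ = 26.869

For Normal(μ,σ), the p-quantile is μ + z_p·σ. Here z_{0.15} = -1.036, z_{0.93} = 1.476.
So -31 = μ − 1.036σ and 36.5 = μ + 1.476σ.
Subtracting: σ = (36.5 − -31)/(1.476 − (-1.036)) = 26.869.
Then μ = -31 − (-1.036)·26.869 = -3.152.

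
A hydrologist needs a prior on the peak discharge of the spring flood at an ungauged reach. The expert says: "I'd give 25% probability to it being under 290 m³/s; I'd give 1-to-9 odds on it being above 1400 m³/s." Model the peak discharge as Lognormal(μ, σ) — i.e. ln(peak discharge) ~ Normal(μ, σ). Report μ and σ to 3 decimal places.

μ ≈ 6.213, σ ≈ 0.805

If T ~ Lognormal(μ,σ) then ln T ~ Normal(μ,σ), so the p-quantile of ln T is μ + z_p·σ.
ln(290) = 5.67 and ln(1400) = 7.244; z_{0.25} = -0.6745, z_{0.9} = 1.282.
σ = (7.244 − 5.67)/(1.282 − (-0.6745)) = 0.805.
μ = 5.67 − (-0.6745)·0.805 = 6.213.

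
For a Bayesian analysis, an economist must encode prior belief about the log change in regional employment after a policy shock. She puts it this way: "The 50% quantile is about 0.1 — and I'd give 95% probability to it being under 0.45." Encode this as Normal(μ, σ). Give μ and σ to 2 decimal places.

For Normal(μ,σ), the p-quantile is μ + z_p·σ. Here z_{0.5} = 0, z_{0.95} = 1.645.
So 0.1 = μ + 0σ and 0.45 = μ + 1.645σ.
Subtracting: σ = (0.45 − 0.1)/(1.645 − (0)) = 0.21.
Then μ = 0.1 − (0)·0.21 = 0.10.

μ = 0.10, σ = 0.21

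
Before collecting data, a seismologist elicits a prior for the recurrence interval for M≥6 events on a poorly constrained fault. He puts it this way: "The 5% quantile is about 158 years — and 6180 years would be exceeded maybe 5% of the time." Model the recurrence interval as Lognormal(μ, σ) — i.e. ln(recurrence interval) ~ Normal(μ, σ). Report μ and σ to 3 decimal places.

If T ~ Lognormal(μ,σ) then ln T ~ Normal(μ,σ), so the p-quantile of ln T is μ + z_p·σ.
ln(158) = 5.063 and ln(6180) = 8.729; z_{0.05} = -1.645, z_{0.95} = 1.645.
σ = (8.729 − 5.063)/(1.645 − (-1.645)) = 1.115.
μ = 5.063 − (-1.645)·1.115 = 6.896.

μ ≈ 6.896, σ ≈ 1.115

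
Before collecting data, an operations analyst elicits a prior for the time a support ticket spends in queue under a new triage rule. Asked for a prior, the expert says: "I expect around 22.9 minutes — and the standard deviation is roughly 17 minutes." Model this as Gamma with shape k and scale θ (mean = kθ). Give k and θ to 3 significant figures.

For Gamma(k, scale θ): mean = kθ, variance = kθ², so CV = 1/√k.
CV = SD/mean = 17/22.9 = 0.7424, hence k = 1/CV² = 1.81.
Then θ = mean/k = 22.9/1.81 = 12.6.

k ≈ 1.81, θ ≈ 12.6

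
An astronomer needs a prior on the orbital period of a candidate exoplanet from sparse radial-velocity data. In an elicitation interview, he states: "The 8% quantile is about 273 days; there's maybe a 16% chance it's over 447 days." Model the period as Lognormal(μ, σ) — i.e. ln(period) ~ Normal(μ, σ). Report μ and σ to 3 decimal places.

μ ≈ 5.898, σ ≈ 0.205

If T ~ Lognormal(μ,σ) then ln T ~ Normal(μ,σ), so the p-quantile of ln T is μ + z_p·σ.
ln(273) = 5.609 and ln(447) = 6.103; z_{0.08} = -1.405, z_{0.84} = 0.9945.
σ = (6.103 − 5.609)/(0.9945 − (-1.405)) = 0.205.
μ = 5.609 − (-1.405)·0.205 = 5.898.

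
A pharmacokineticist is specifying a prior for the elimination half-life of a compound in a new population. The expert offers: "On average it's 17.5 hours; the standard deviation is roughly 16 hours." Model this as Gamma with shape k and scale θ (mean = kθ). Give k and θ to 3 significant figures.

k ≈ 1.2, θ ≈ 14.6

For Gamma(k, scale θ): mean = kθ, variance = kθ², so CV = 1/√k.
CV = SD/mean = 16/17.5 = 0.9143, hence k = 1/CV² = 1.2.
Then θ = mean/k = 17.5/1.2 = 14.6.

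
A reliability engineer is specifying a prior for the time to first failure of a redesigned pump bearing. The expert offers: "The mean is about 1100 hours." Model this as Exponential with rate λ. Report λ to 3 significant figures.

Exponential mean = 1/λ, so λ = 1/1100.0 = 0.000909.

λ ≈ 0.000909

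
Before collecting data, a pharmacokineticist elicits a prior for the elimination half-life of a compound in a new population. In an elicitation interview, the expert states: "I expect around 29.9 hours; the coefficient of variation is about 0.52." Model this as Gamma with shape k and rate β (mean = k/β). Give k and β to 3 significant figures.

For Gamma(k, rate β): mean = k/β, variance = k/β², so CV = 1/√k.
CV = 0.52, hence k = 1/CV² = 3.7.
Then β = k/mean = 3.7/29.9 = 0.124.

k ≈ 3.7, β ≈ 0.124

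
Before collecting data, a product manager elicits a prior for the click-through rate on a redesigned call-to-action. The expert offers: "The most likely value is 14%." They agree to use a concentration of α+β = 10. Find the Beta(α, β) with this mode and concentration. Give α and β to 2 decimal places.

α = 2.12, β = 7.88

For α,β > 1 the Beta mode is (α−1)/(α+β−2). With α+β = 10, the mode is (α−1)/8.
Set (α−1)/8 = 0.14 → α = 1 + 0.14·8 = 2.12.
β = 10 − α = 7.88.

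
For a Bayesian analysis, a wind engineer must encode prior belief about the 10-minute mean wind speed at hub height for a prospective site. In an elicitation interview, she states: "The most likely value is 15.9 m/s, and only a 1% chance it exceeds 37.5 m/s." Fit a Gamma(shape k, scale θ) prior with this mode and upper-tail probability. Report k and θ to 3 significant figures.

k ≈ 7.46, θ ≈ 2.46

Gamma(k,θ) with k>1 has mode (k−1)θ, so θ = 15.9/(k−1).
Need P(X < 37.5) = 0.99 with θ tied to k this way. Start at k = 2, θ = 15.9: P(X<37.5) ≈ 0.682.
Too low — raise k to concentrate. Iterating converges to k ≈ 7.46.
Then θ = 15.9/(7.46−1) ≈ 2.46.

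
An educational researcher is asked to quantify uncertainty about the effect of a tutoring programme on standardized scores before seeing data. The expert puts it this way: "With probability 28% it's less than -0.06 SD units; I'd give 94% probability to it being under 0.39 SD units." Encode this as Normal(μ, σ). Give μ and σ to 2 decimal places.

μ = 0.06, σ = 0.21

The p-quantile of Normal(μ,σ) is μ + z_p·σ, with z_{0.28} = -0.5828 and z_{0.94} = 1.555.
Eliminate σ: μ = (z₂·x₁ − z₁·x₂)/(z₂ − z₁) = (1.555·-0.06 − (-0.5828)·0.39)/2.138 = 0.06.
Then σ = (x₂ − x₁)/(z₂ − z₁) = (0.39 − -0.06)/2.138 = 0.21.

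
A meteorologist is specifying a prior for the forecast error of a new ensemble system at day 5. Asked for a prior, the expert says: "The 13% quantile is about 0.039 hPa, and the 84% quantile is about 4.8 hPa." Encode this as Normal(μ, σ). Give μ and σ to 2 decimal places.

For Normal(μ,σ), the p-quantile is μ + z_p·σ. Here z_{0.13} = -1.126, z_{0.84} = 0.9945.
So 0.039 = μ − 1.126σ and 4.8 = μ + 0.9945σ.
Subtracting: σ = (4.8 − 0.039)/(0.9945 − (-1.126)) = 2.24.
Then μ = 0.039 − (-1.126)·2.24 = 2.57.

μ = 2.57, σ = 2.24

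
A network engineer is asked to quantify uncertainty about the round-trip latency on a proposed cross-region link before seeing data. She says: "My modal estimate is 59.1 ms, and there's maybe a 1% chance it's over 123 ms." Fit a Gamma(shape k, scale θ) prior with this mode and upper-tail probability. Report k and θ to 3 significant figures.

k ≈ 10.1, θ ≈ 6.51

Gamma(k,θ) with k>1 has mode (k−1)θ, so θ = 59.1/(k−1).
Need P(X < 123) = 0.99 with θ tied to k this way. Start at k = 2, θ = 59.1: P(X<123) ≈ 0.616.
Too low — raise k to concentrate. Iterating converges to k ≈ 10.1.
Then θ = 59.1/(10.1−1) ≈ 6.51.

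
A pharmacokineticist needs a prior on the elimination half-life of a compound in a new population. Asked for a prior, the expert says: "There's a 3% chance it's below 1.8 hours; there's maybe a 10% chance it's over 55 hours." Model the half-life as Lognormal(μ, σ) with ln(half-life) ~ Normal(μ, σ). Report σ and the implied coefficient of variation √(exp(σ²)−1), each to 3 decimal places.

If T ~ Lognormal(μ,σ) then ln T ~ Normal(μ,σ), so the p-quantile of ln T is μ + z_p·σ.
ln(1.8) = 0.5878 and ln(55) = 4.007; z_{0.03} = -1.881, z_{0.9} = 1.282.
σ = (4.007 − 0.5878)/(1.282 − (-1.881)) = 1.081.
μ = 0.5878 − (-1.881)·1.081 = 2.622.
CV = √(exp(σ²)−1) = √(exp(1.1693)−1) = 1.490.

σ ≈ 1.081, CV ≈ 1.490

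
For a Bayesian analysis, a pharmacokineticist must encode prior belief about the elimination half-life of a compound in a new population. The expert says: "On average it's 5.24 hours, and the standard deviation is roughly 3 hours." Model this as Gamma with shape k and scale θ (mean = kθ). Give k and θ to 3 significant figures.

k ≈ 3.05, θ ≈ 1.72

For Gamma(k, scale θ): mean = kθ, variance = kθ², so CV = 1/√k.
CV = SD/mean = 3/5.24 = 0.5725, hence k = 1/CV² = 3.05.
Then θ = mean/k = 5.24/3.05 = 1.72.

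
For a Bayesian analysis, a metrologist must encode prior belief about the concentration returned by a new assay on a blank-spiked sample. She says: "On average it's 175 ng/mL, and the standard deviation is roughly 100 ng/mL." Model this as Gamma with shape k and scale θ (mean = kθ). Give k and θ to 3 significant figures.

For Gamma(k, scale θ): mean = kθ, variance = kθ², so CV = 1/√k.
CV = SD/mean = 100/175 = 0.5714, hence k = 1/CV² = 3.06.
Then θ = mean/k = 175/3.06 = 57.1.

k ≈ 3.06, θ ≈ 57.1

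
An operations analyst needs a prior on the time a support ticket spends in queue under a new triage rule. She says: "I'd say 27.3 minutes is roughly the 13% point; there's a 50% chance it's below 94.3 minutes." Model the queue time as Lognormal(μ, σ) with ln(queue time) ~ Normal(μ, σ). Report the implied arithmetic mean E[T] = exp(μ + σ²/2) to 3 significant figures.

If T ~ Lognormal(μ,σ) then ln T ~ Normal(μ,σ), so the p-quantile of ln T is μ + z_p·σ.
ln(27.3) = 3.307 and ln(94.3) = 4.546; z_{0.13} = -1.126, z_{0.5} = 0.
σ = (4.546 − 3.307)/(0 − (-1.126)) = 1.101.
μ = 3.307 − (-1.126)·1.101 = 4.546.
E[T] = exp(μ + σ²/2) = exp(4.546 + 0.6056) = 173 minutes.

E[T] ≈ 173 minutes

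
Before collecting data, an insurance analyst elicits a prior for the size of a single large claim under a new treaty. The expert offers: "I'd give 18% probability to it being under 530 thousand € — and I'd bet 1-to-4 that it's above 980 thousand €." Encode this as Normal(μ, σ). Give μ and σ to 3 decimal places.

μ = 764.444, σ = 256.120

For Normal(μ,σ), the p-quantile is μ + z_p·σ. Here z_{0.18} = -0.9154, z_{0.8} = 0.8416.
So 530 = μ − 0.9154σ and 980 = μ + 0.8416σ.
Subtracting: σ = (980 − 530)/(0.8416 − (-0.9154)) = 256.120.
Then μ = 530 − (-0.9154)·256.120 = 764.444.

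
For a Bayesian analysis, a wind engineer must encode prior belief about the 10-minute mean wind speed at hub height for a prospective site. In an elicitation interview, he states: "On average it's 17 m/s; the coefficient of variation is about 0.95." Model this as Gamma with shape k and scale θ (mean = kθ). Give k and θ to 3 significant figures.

For Gamma(k, scale θ): mean = kθ, variance = kθ², so CV = 1/√k.
CV = 0.95, hence k = 1/CV² = 1.11.
Then θ = mean/k = 17/1.11 = 15.3.

k ≈ 1.11, θ ≈ 15.3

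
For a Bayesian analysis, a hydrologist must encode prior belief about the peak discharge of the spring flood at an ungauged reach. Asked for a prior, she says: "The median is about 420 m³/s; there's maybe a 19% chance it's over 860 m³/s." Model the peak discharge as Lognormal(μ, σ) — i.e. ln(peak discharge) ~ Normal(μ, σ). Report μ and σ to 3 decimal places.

μ ≈ 6.040, σ ≈ 0.816

If T ~ Lognormal(μ,σ) then ln T ~ Normal(μ,σ), so the p-quantile of ln T is μ + z_p·σ.
ln(420) = 6.04 and ln(860) = 6.757; z_{0.5} = 0, z_{0.81} = 0.8779.
σ = (6.757 − 6.04)/(0.8779 − (0)) = 0.816.
μ = 6.04 − (0)·0.816 = 6.040.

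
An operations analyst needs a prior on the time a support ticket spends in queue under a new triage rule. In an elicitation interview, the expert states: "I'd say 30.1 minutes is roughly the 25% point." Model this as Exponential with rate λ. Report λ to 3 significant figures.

P(T < 30.1) = 1 − e^(−λ·30.1) = 0.25, so λ = −ln(1−0.25)/30.1 = −ln(0.75)/30.1 = 0.00956.

λ ≈ 0.00956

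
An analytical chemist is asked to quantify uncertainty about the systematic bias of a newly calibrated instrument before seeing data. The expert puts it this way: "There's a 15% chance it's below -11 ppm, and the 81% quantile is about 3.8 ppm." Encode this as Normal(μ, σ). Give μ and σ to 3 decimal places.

μ = -2.987, σ = 7.731

For Normal(μ,σ), the p-quantile is μ + z_p·σ. Here z_{0.15} = -1.036, z_{0.81} = 0.8779.
So -11 = μ − 1.036σ and 3.8 = μ + 0.8779σ.
Subtracting: σ = (3.8 − -11)/(0.8779 − (-1.036)) = 7.731.
Then μ = -11 − (-1.036)·7.731 = -2.987.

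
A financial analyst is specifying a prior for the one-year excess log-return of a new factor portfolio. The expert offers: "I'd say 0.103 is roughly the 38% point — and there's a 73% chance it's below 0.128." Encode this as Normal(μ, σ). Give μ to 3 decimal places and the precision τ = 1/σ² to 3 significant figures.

The p-quantile of Normal(μ,σ) is μ + z_p·σ, with z_{0.38} = -0.3055 and z_{0.73} = 0.6128.
Eliminate σ: μ = (z₂·x₁ − z₁·x₂)/(z₂ − z₁) = (0.6128·0.103 − (-0.3055)·0.128)/0.9183 = 0.111.
Then σ = (x₂ − x₁)/(z₂ − z₁) = (0.128 − 0.103)/0.9183 = 0.027.
Precision τ = 1/σ² = 1/0.02722² = 1350.

μ = 0.111, τ = 1350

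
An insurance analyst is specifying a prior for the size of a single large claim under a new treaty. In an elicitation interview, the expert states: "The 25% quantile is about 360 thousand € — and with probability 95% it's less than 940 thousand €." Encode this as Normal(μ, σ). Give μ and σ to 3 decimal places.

μ = 528.670, σ = 250.071

For Normal(μ,σ), the p-quantile is μ + z_p·σ. Here z_{0.25} = -0.6745, z_{0.95} = 1.645.
So 360 = μ − 0.6745σ and 940 = μ + 1.645σ.
Subtracting: σ = (940 − 360)/(1.645 − (-0.6745)) = 250.071.
Then μ = 360 − (-0.6745)·250.071 = 528.670.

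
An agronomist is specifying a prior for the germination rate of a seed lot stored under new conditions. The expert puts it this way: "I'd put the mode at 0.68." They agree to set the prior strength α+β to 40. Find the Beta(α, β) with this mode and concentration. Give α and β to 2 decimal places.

α = 26.84, β = 13.16

For α,β > 1 the Beta mode is (α−1)/(α+β−2). With α+β = 40, the mode is (α−1)/38.
Set (α−1)/38 = 0.68 → α = 1 + 0.68·38 = 26.84.
β = 40 − α = 13.16.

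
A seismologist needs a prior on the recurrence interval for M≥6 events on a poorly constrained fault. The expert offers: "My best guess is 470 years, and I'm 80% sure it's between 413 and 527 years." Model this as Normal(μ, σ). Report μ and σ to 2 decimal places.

A symmetric 80% interval runs μ ± z·σ with z = 1.282.
Half-width = 57, so σ = 57/1.282 = 44.48.
μ is the stated best guess, 470.00.

μ = 470.00, σ = 44.48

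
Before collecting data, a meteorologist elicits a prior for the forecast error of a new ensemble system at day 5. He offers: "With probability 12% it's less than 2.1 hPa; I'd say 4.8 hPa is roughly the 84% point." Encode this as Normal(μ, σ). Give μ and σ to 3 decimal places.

For Normal(μ,σ), the p-quantile is μ + z_p·σ. Here z_{0.12} = -1.175, z_{0.84} = 0.9945.
So 2.1 = μ − 1.175σ and 4.8 = μ + 0.9945σ.
Subtracting: σ = (4.8 − 2.1)/(0.9945 − (-1.175)) = 1.245.
Then μ = 2.1 − (-1.175)·1.245 = 3.562.

μ = 3.562, σ = 1.245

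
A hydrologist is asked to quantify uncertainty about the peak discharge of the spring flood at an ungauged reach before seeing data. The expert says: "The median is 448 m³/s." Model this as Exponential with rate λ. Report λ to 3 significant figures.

λ ≈ 0.00155

Exponential median = ln 2 / λ, so λ = ln 2 / 448.0 = 0.00155.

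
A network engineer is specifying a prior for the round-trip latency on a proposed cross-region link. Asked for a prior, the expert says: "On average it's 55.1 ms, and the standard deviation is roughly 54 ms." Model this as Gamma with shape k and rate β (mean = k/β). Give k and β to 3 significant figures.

k ≈ 1.04, β ≈ 0.0189

For Gamma(k, rate β): mean = k/β, variance = k/β², so CV = 1/√k.
CV = SD/mean = 54/55.1 = 0.98, hence k = 1/CV² = 1.04.
Then β = k/mean = 1.04/55.1 = 0.0189.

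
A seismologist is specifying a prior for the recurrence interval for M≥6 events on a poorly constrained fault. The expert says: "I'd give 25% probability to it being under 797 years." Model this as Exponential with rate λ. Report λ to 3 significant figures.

P(T < 797.0) = 1 − e^(−λ·797.0) = 0.25, so λ = −ln(1−0.25)/797.0 = −ln(0.75)/797.0 = 0.000361.

λ ≈ 0.000361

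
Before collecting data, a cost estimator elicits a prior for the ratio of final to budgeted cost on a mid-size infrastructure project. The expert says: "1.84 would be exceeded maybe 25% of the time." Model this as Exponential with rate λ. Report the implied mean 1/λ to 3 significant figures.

mean ≈ 1.33

P(T > 1.84) = e^(−λ·1.84) = 0.25, so λ = −ln(0.25)/1.84 = 0.753.
Mean = 1/λ = 1.33.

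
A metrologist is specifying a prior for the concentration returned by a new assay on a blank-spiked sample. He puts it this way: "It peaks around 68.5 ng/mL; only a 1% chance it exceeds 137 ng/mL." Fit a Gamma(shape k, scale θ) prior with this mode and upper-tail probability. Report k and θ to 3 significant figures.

Gamma(k,θ) with k>1 has mode (k−1)θ, so θ = 68.5/(k−1).
Need P(X < 137) = 0.99 with θ tied to k this way. Start at k = 2, θ = 68.5: P(X<137) ≈ 0.594.
Too low — raise k to concentrate. Iterating converges to k ≈ 11.2.
Then θ = 68.5/(11.2−1) ≈ 6.7.

k ≈ 11.2, θ ≈ 6.7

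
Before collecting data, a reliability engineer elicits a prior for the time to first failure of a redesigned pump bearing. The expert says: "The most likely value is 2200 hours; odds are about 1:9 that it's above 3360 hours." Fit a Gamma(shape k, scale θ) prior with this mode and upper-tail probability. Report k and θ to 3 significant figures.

k ≈ 11.4, θ ≈ 212

Gamma(k,θ) with k>1 has mode (k−1)θ, so θ = 2200/(k−1).
Need P(X < 3360) = 0.9 with θ tied to k this way. Start at k = 2, θ = 2200: P(X<3360) ≈ 0.451.
Too low — raise k to concentrate. Iterating converges to k ≈ 11.4.
Then θ = 2200/(11.4−1) ≈ 212.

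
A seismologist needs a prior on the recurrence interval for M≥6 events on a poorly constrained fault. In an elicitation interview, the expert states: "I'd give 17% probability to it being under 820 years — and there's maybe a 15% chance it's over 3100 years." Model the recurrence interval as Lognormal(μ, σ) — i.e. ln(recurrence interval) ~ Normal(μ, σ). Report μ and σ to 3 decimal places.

μ ≈ 7.347, σ ≈ 0.668

If T ~ Lognormal(μ,σ) then ln T ~ Normal(μ,σ), so the p-quantile of ln T is μ + z_p·σ.
ln(820) = 6.709 and ln(3100) = 8.039; z_{0.17} = -0.9542, z_{0.85} = 1.036.
σ = (8.039 − 6.709)/(1.036 − (-0.9542)) = 0.668.
μ = 6.709 − (-0.9542)·0.668 = 7.347.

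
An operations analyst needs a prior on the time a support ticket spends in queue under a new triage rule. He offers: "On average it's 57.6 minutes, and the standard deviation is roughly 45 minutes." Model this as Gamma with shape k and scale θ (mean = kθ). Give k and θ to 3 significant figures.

For Gamma(k, scale θ): mean = kθ, variance = kθ², so CV = 1/√k.
CV = SD/mean = 45/57.6 = 0.7812, hence k = 1/CV² = 1.64.
Then θ = mean/k = 57.6/1.64 = 35.2.

k ≈ 1.64, θ ≈ 35.2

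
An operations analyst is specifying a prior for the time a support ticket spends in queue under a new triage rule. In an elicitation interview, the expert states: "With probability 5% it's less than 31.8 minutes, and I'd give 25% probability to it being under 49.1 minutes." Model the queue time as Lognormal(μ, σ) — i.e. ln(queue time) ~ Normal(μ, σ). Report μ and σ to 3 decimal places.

μ ≈ 4.196, σ ≈ 0.448

If T ~ Lognormal(μ,σ) then ln T ~ Normal(μ,σ), so the p-quantile of ln T is μ + z_p·σ.
ln(31.8) = 3.459 and ln(49.1) = 3.894; z_{0.05} = -1.645, z_{0.25} = -0.6745.
σ = (3.894 − 3.459)/(-0.6745 − (-1.645)) = 0.448.
μ = 3.459 − (-1.645)·0.448 = 4.196.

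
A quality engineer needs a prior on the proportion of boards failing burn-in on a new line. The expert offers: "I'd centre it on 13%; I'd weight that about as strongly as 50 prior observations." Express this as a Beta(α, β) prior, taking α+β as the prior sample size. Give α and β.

α = 6.5, β = 43.5

Under the effective-sample-size interpretation, Beta(α, β) has prior mean α/(α+β) and prior sample size α+β.
So α+β = 50 and α/(α+β) = 0.13, giving α = 0.13·50 = 6.5 and β = 50 − 6.5 = 43.5.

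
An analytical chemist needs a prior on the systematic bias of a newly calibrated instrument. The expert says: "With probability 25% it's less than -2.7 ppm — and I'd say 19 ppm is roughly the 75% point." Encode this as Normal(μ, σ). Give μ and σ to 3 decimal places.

μ = 8.150, σ = 16.086

The p-quantile of Normal(μ,σ) is μ + z_p·σ, with z_{0.25} = -0.6745 and z_{0.75} = 0.6745.
Eliminate σ: μ = (z₂·x₁ − z₁·x₂)/(z₂ − z₁) = (0.6745·-2.7 − (-0.6745)·19)/1.349 = 8.150.
Then σ = (x₂ − x₁)/(z₂ − z₁) = (19 − -2.7)/1.349 = 16.086.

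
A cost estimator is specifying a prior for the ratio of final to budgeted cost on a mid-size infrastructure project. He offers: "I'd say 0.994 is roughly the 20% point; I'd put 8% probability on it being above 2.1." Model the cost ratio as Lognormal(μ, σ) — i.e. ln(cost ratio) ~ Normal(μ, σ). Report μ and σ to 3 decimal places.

μ ≈ 0.274, σ ≈ 0.333

If T ~ Lognormal(μ,σ) then ln T ~ Normal(μ,σ), so the p-quantile of ln T is μ + z_p·σ.
ln(0.994) = -0.006018 and ln(2.1) = 0.7419; z_{0.2} = -0.8416, z_{0.92} = 1.405.
σ = (0.7419 − -0.006018)/(1.405 − (-0.8416)) = 0.333.
μ = -0.006018 − (-0.8416)·0.333 = 0.274.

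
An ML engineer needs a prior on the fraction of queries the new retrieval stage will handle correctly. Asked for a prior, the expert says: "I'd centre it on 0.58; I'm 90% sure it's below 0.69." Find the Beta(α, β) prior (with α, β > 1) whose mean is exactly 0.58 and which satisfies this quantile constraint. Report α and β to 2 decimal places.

With mean 0.58 fixed, write α = 0.58s, β = 0.42s where s = α+β.
Need P(θ < 0.69) = 0.9 under Beta(0.58s, 0.42s). Normal approximation: (q−m)/√(m(1−m)/s) ≈ z_{0.9} = 1.28, so s ≈ 0.58·0.42·(1.28)²/(0.69−0.58)² = 33.1.
At s = 33.1: P(θ<0.69) ≈ 0.904. Adjusting to match 0.9 gives s ≈ 32.04.
So α = 0.58·32.04 ≈ 18.58, β = 0.42·32.04 ≈ 13.46.

α ≈ 18.58, β ≈ 13.46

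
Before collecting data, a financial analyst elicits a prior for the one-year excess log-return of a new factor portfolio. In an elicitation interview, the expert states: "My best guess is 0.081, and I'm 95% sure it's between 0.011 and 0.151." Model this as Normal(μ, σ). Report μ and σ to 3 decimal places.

μ = 0.081, σ = 0.036

A symmetric 95% interval runs μ ± z·σ with z = 1.96.
Half-width = 0.07, so σ = 0.07/1.96 = 0.036.
μ is the stated best guess, 0.081.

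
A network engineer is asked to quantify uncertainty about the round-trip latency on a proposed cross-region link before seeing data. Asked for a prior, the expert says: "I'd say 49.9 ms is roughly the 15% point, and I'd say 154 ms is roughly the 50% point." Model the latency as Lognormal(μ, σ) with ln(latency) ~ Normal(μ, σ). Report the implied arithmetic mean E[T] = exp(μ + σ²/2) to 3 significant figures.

E[T] ≈ 278 ms

If T ~ Lognormal(μ,σ) then ln T ~ Normal(μ,σ), so the p-quantile of ln T is μ + z_p·σ.
ln(49.9) = 3.91 and ln(154) = 5.037; z_{0.15} = -1.036, z_{0.5} = 0.
σ = (5.037 − 3.91)/(0 − (-1.036)) = 1.087.
μ = 3.91 − (-1.036)·1.087 = 5.037.
E[T] = exp(μ + σ²/2) = exp(5.037 + 0.5911) = 278 ms.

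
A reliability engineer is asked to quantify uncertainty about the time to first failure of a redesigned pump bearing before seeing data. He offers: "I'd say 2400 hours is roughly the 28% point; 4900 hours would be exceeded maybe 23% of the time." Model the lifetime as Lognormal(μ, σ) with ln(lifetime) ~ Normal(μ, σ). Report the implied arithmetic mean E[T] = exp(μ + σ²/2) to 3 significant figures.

If T ~ Lognormal(μ,σ) then ln T ~ Normal(μ,σ), so the p-quantile of ln T is μ + z_p·σ.
ln(2400) = 7.783 and ln(4900) = 8.497; z_{0.28} = -0.5828, z_{0.77} = 0.7388.
σ = (8.497 − 7.783)/(0.7388 − (-0.5828)) = 0.540.
μ = 7.783 − (-0.5828)·0.540 = 8.098.
E[T] = exp(μ + σ²/2) = exp(8.098 + 0.1458) = 3800 hours.

E[T] ≈ 3800 hours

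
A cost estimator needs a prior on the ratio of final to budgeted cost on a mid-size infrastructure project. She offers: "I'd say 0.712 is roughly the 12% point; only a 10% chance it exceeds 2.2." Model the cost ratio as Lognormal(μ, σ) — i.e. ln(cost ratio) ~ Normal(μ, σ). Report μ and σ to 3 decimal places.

μ ≈ 0.200, σ ≈ 0.459

If T ~ Lognormal(μ,σ) then ln T ~ Normal(μ,σ), so the p-quantile of ln T is μ + z_p·σ.
ln(0.712) = -0.3397 and ln(2.2) = 0.7885; z_{0.12} = -1.175, z_{0.9} = 1.282.
σ = (0.7885 − -0.3397)/(1.282 − (-1.175)) = 0.459.
μ = -0.3397 − (-1.175)·0.459 = 0.200.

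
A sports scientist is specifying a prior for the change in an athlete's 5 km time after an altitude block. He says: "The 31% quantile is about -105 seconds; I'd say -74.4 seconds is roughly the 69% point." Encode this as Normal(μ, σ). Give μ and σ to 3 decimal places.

μ = -89.700, σ = 30.856

The p-quantile of Normal(μ,σ) is μ + z_p·σ, with z_{0.31} = -0.4959 and z_{0.69} = 0.4959.
Eliminate σ: μ = (z₂·x₁ − z₁·x₂)/(z₂ − z₁) = (0.4959·-105 − (-0.4959)·-74.4)/0.9917 = -89.700.
Then σ = (x₂ − x₁)/(z₂ − z₁) = (-74.4 − -105)/0.9917 = 30.856.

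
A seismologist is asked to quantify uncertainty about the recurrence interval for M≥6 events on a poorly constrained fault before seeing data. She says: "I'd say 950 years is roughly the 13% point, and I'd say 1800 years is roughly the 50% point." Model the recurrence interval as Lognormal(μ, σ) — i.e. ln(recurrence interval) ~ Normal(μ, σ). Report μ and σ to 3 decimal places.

If T ~ Lognormal(μ,σ) then ln T ~ Normal(μ,σ), so the p-quantile of ln T is μ + z_p·σ.
ln(950) = 6.856 and ln(1800) = 7.496; z_{0.13} = -1.126, z_{0.5} = 0.
σ = (7.496 − 6.856)/(0 − (-1.126)) = 0.567.
μ = 6.856 − (-1.126)·0.567 = 7.496.

μ ≈ 7.496, σ ≈ 0.567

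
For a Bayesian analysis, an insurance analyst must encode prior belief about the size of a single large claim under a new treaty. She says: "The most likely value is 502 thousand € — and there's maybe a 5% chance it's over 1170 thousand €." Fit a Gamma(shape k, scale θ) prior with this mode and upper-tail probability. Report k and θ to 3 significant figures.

Gamma(k,θ) with k>1 has mode (k−1)θ, so θ = 502/(k−1).
Need P(X < 1170) = 0.95 with θ tied to k this way. Start at k = 2, θ = 502: P(X<1170) ≈ 0.676.
Too low — raise k to concentrate. Iterating converges to k ≈ 4.82.
Then θ = 502/(4.82−1) ≈ 131.

k ≈ 4.82, θ ≈ 131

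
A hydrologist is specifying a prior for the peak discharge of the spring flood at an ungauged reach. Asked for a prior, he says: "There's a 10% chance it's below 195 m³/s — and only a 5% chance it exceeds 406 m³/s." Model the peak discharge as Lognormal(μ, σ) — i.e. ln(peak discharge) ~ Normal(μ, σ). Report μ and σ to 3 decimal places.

μ ≈ 5.594, σ ≈ 0.251

If T ~ Lognormal(μ,σ) then ln T ~ Normal(μ,σ), so the p-quantile of ln T is μ + z_p·σ.
ln(195) = 5.273 and ln(406) = 6.006; z_{0.1} = -1.282, z_{0.95} = 1.645.
σ = (6.006 − 5.273)/(1.645 − (-1.282)) = 0.251.
μ = 5.273 − (-1.282)·0.251 = 5.594.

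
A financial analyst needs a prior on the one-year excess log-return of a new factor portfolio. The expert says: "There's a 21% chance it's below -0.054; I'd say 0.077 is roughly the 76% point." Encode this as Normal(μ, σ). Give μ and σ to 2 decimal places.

For Normal(μ,σ), the p-quantile is μ + z_p·σ. Here z_{0.21} = -0.8064, z_{0.76} = 0.7063.
So -0.054 = μ − 0.8064σ and 0.077 = μ + 0.7063σ.
Subtracting: σ = (0.077 − -0.054)/(0.7063 − (-0.8064)) = 0.09.
Then μ = -0.054 − (-0.8064)·0.09 = 0.02.

μ = 0.02, σ = 0.09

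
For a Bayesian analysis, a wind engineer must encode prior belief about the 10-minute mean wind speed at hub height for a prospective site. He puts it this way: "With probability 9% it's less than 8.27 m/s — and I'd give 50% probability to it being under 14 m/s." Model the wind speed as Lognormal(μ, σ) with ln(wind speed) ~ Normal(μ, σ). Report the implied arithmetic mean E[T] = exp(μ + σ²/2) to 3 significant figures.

If T ~ Lognormal(μ,σ) then ln T ~ Normal(μ,σ), so the p-quantile of ln T is μ + z_p·σ.
ln(8.27) = 2.113 and ln(14) = 2.639; z_{0.09} = -1.341, z_{0.5} = 0.
σ = (2.639 − 2.113)/(0 − (-1.341)) = 0.393.
μ = 2.113 − (-1.341)·0.393 = 2.639.
E[T] = exp(μ + σ²/2) = exp(2.639 + 0.0771) = 15.1 m/s.

E[T] ≈ 15.1 m/s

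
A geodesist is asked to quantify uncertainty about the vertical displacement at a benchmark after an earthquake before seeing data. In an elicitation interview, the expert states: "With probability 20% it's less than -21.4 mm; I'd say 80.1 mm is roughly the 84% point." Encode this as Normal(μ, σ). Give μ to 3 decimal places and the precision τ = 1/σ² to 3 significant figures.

The p-quantile of Normal(μ,σ) is μ + z_p·σ, with z_{0.2} = -0.8416 and z_{0.84} = 0.9945.
Eliminate σ: μ = (z₂·x₁ − z₁·x₂)/(z₂ − z₁) = (0.9945·-21.4 − (-0.8416)·80.1)/1.836 = 25.126.
Then σ = (x₂ − x₁)/(z₂ − z₁) = (80.1 − -21.4)/1.836 = 55.281.
Precision τ = 1/σ² = 1/55.28² = 0.000327.

μ = 25.126, τ = 0.000327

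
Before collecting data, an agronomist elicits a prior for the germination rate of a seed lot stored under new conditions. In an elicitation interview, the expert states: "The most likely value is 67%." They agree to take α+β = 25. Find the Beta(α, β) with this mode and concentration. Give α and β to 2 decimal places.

α = 16.41, β = 8.59

For α,β > 1 the Beta mode is (α−1)/(α+β−2). With α+β = 25, the mode is (α−1)/23.
Set (α−1)/23 = 0.67 → α = 1 + 0.67·23 = 16.41.
β = 25 − α = 8.59.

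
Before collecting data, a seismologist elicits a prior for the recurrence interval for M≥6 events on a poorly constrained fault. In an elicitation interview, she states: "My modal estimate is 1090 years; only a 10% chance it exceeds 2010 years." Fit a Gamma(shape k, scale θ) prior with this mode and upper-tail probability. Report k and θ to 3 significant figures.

k ≈ 6.09, θ ≈ 214

Gamma(k,θ) with k>1 has mode (k−1)θ, so θ = 1090/(k−1).
Need P(X < 2010) = 0.9 with θ tied to k this way. Start at k = 2, θ = 1090: P(X<2010) ≈ 0.550.
Too low — raise k to concentrate. Iterating converges to k ≈ 6.09.
Then θ = 1090/(6.09−1) ≈ 214.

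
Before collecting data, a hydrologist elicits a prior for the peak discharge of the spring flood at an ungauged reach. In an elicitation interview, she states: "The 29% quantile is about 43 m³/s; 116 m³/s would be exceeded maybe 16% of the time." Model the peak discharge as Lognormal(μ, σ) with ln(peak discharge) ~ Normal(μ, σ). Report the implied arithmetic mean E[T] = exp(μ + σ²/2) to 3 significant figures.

If T ~ Lognormal(μ,σ) then ln T ~ Normal(μ,σ), so the p-quantile of ln T is μ + z_p·σ.
ln(43) = 3.761 and ln(116) = 4.754; z_{0.29} = -0.5534, z_{0.84} = 0.9945.
σ = (4.754 − 3.761)/(0.9945 − (-0.5534)) = 0.641.
μ = 3.761 − (-0.5534)·0.641 = 4.116.
E[T] = exp(μ + σ²/2) = exp(4.116 + 0.2055) = 75.3 m³/s.

E[T] ≈ 75.3 m³/s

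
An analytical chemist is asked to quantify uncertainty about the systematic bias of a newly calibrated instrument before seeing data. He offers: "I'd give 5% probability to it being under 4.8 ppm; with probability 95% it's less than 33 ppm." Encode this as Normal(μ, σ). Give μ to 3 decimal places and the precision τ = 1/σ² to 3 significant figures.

μ = 18.900, τ = 0.0136

The p-quantile of Normal(μ,σ) is μ + z_p·σ, with z_{0.05} = -1.645 and z_{0.95} = 1.645.
Eliminate σ: μ = (z₂·x₁ − z₁·x₂)/(z₂ − z₁) = (1.645·4.8 − (-1.645)·33)/3.29 = 18.900.
Then σ = (x₂ − x₁)/(z₂ − z₁) = (33 − 4.8)/3.29 = 8.572.
Precision τ = 1/σ² = 1/8.572² = 0.0136.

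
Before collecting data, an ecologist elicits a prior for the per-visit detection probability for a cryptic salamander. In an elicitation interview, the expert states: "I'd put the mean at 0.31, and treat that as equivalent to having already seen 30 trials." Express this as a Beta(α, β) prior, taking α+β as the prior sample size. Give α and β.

Under the effective-sample-size interpretation, Beta(α, β) has prior mean α/(α+β) and prior sample size α+β.
So α+β = 30 and α/(α+β) = 0.31, giving α = 0.31·30 = 9.3 and β = 30 − 9.3 = 20.7.

α = 9.3, β = 20.7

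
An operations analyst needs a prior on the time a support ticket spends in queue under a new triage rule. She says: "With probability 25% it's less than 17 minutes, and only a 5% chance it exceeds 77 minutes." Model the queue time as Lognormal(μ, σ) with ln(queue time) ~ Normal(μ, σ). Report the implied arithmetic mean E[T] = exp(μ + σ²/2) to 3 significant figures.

If T ~ Lognormal(μ,σ) then ln T ~ Normal(μ,σ), so the p-quantile of ln T is μ + z_p·σ.
ln(17) = 2.833 and ln(77) = 4.344; z_{0.25} = -0.6745, z_{0.95} = 1.645.
σ = (4.344 − 2.833)/(1.645 − (-0.6745)) = 0.651.
μ = 2.833 − (-0.6745)·0.651 = 3.273.
E[T] = exp(μ + σ²/2) = exp(3.273 + 0.2121) = 32.6 minutes.

E[T] ≈ 32.6 minutes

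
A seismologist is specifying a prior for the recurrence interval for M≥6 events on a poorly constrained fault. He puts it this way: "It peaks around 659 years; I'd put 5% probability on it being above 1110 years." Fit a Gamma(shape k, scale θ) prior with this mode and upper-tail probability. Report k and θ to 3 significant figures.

k ≈ 11.3, θ ≈ 64.2

Gamma(k,θ) with k>1 has mode (k−1)θ, so θ = 659/(k−1).
Need P(X < 1110) = 0.95 with θ tied to k this way. Start at k = 2, θ = 659: P(X<1110) ≈ 0.502.
Too low — raise k to concentrate. Iterating converges to k ≈ 11.3.
Then θ = 659/(11.3−1) ≈ 64.2.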